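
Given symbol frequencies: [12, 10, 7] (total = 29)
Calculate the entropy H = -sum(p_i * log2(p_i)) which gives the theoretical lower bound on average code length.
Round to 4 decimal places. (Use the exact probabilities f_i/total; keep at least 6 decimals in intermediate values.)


Per-symbol terms -p_i * log2(p_i) with p_i = f_i/29:
  p = 12/29 = 0.413793: log2(p) = -1.273018, -p*log2(p) = 0.526766
  p = 10/29 = 0.344828: log2(p) = -1.536053, -p*log2(p) = 0.529673
  p = 7/29 = 0.241379: log2(p) = -2.050626, -p*log2(p) = 0.494979
H = 0.526766 + 0.529673 + 0.494979 = 1.551418

H = 1.5514 bits/symbol


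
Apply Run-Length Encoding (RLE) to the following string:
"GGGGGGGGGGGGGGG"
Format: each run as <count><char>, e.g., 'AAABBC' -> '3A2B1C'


Scanning runs left to right:
  i=0: run of 'G' x 15 -> '15G'

RLE = 15G


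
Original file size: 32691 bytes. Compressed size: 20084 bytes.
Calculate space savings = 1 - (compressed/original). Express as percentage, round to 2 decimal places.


ratio = compressed/original = 20084/32691 = 0.614359
savings = 1 - ratio = 1 - 0.614359 = 0.385641
as a percentage: 0.385641 * 100 = 38.56%

Space savings = 1 - 20084/32691 = 38.56%


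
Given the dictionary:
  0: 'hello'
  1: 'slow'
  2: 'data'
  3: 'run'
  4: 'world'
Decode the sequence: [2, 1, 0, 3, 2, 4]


Look up each index in the dictionary:
  2 -> 'data'
  1 -> 'slow'
  0 -> 'hello'
  3 -> 'run'
  2 -> 'data'
  4 -> 'world'

Decoded: "data slow hello run data world"


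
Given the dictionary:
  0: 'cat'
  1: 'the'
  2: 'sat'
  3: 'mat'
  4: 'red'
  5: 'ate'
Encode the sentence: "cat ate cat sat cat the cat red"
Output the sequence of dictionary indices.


Look up each word in the dictionary:
  'cat' -> 0
  'ate' -> 5
  'cat' -> 0
  'sat' -> 2
  'cat' -> 0
  'the' -> 1
  'cat' -> 0
  'red' -> 4

Encoded: [0, 5, 0, 2, 0, 1, 0, 4]


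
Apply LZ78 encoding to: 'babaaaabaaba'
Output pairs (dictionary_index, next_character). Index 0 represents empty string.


LZ78 encoding steps:
Dictionary: {0: ''}
Step 1: w='' (idx 0), next='b' -> output (0, 'b'), add 'b' as idx 1
Step 2: w='' (idx 0), next='a' -> output (0, 'a'), add 'a' as idx 2
Step 3: w='b' (idx 1), next='a' -> output (1, 'a'), add 'ba' as idx 3
Step 4: w='a' (idx 2), next='a' -> output (2, 'a'), add 'aa' as idx 4
Step 5: w='a' (idx 2), next='b' -> output (2, 'b'), add 'ab' as idx 5
Step 6: w='aa' (idx 4), next='b' -> output (4, 'b'), add 'aab' as idx 6
Step 7: w='a' (idx 2), end of input -> output (2, '')


Encoded: [(0, 'b'), (0, 'a'), (1, 'a'), (2, 'a'), (2, 'b'), (4, 'b'), (2, '')]


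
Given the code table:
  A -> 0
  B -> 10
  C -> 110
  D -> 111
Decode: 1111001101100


Decoding:
111 -> D
10 -> B
0 -> A
110 -> C
110 -> C
0 -> A


Result: DBACCA


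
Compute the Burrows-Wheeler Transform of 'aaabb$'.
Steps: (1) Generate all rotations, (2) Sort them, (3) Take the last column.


Rotations (sorted):
  0: $aaabb -> last char: b
  1: aaabb$ -> last char: $
  2: aabb$a -> last char: a
  3: abb$aa -> last char: a
  4: b$aaab -> last char: b
  5: bb$aaa -> last char: a


BWT = b$aaba


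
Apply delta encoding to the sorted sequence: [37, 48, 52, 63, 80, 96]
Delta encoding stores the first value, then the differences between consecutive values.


First value: 37
Deltas:
  48 - 37 = 11
  52 - 48 = 4
  63 - 52 = 11
  80 - 63 = 17
  96 - 80 = 16


Delta encoded: [37, 11, 4, 11, 17, 16]


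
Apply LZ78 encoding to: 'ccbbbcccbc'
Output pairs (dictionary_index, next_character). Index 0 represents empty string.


LZ78 encoding steps:
Dictionary: {0: ''}
Step 1: w='' (idx 0), next='c' -> output (0, 'c'), add 'c' as idx 1
Step 2: w='c' (idx 1), next='b' -> output (1, 'b'), add 'cb' as idx 2
Step 3: w='' (idx 0), next='b' -> output (0, 'b'), add 'b' as idx 3
Step 4: w='b' (idx 3), next='c' -> output (3, 'c'), add 'bc' as idx 4
Step 5: w='c' (idx 1), next='c' -> output (1, 'c'), add 'cc' as idx 5
Step 6: w='bc' (idx 4), end of input -> output (4, '')


Encoded: [(0, 'c'), (1, 'b'), (0, 'b'), (3, 'c'), (1, 'c'), (4, '')]


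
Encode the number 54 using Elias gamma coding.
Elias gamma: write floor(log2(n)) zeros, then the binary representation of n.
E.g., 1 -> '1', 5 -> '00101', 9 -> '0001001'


num_bits = floor(log2(54)) + 1 = 6
leading_zeros = num_bits - 1 = 5
binary(54) = 110110

Elias gamma(54) = '00000' + '110110' = 00000110110 (11 bits)


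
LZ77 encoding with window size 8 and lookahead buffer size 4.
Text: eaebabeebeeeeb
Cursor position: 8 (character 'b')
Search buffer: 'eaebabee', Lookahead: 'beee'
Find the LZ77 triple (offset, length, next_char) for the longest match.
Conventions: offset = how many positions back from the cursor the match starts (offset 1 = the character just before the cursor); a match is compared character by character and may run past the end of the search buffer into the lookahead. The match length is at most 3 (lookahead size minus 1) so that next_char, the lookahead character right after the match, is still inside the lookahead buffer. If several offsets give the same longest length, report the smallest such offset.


Try each offset into the search buffer:
  offset=1 (pos 7, char 'e'): match length 0
  offset=2 (pos 6, char 'e'): match length 0
  offset=3 (pos 5, char 'b'): match length 3
  offset=4 (pos 4, char 'a'): match length 0
  offset=5 (pos 3, char 'b'): match length 1
  offset=6 (pos 2, char 'e'): match length 0
  offset=7 (pos 1, char 'a'): match length 0
  offset=8 (pos 0, char 'e'): match length 0
Longest match has length 3 at offset 3.
next_char = character at position 8 + 3 = 11 -> 'e'

Best match: offset=3, length=3 (matching 'bee' starting at position 5)
LZ77 triple: (3, 3, 'e')


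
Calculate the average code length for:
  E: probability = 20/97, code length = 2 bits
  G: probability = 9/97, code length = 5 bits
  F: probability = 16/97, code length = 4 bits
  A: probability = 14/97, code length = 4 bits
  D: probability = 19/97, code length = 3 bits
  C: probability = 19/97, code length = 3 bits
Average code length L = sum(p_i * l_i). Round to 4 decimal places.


Weighted contributions p_i * l_i:
  E: (20/97) * 2 = 40/97
  G: (9/97) * 5 = 45/97
  F: (16/97) * 4 = 64/97
  A: (14/97) * 4 = 56/97
  D: (19/97) * 3 = 57/97
  C: (19/97) * 3 = 57/97
Sum = (40 + 45 + 64 + 56 + 57 + 57)/97 = 319/97

L = 319/97 = 3.2887 bits/symbol


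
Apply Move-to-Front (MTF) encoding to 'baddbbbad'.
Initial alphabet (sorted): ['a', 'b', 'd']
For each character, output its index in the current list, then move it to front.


MTF encoding:
'b': index 1 in ['a', 'b', 'd'] -> ['b', 'a', 'd']
'a': index 1 in ['b', 'a', 'd'] -> ['a', 'b', 'd']
'd': index 2 in ['a', 'b', 'd'] -> ['d', 'a', 'b']
'd': index 0 in ['d', 'a', 'b'] -> ['d', 'a', 'b']
'b': index 2 in ['d', 'a', 'b'] -> ['b', 'd', 'a']
'b': index 0 in ['b', 'd', 'a'] -> ['b', 'd', 'a']
'b': index 0 in ['b', 'd', 'a'] -> ['b', 'd', 'a']
'a': index 2 in ['b', 'd', 'a'] -> ['a', 'b', 'd']
'd': index 2 in ['a', 'b', 'd'] -> ['d', 'a', 'b']


Output: [1, 1, 2, 0, 2, 0, 0, 2, 2]


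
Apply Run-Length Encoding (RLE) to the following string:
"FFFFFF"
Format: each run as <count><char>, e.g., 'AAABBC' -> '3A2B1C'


Scanning runs left to right:
  i=0: run of 'F' x 6 -> '6F'

RLE = 6F


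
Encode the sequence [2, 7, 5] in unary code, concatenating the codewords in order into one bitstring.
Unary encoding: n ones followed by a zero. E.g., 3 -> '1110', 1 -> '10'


Encode each number as n ones followed by a terminating 0:
  2 -> 110 (3 bits)
  7 -> 11111110 (8 bits)
  5 -> 111110 (6 bits)
Total length = 3 + 8 + 6 = 17 bits.

Unary([2, 7, 5]) = 11011111110111110 (17 bits)


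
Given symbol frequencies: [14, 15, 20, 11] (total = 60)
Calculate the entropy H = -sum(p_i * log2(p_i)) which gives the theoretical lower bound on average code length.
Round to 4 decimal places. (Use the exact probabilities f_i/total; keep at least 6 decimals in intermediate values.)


Per-symbol terms -p_i * log2(p_i) with p_i = f_i/60:
  p = 14/60 = 0.233333: log2(p) = -2.099536, -p*log2(p) = 0.489892
  p = 15/60 = 0.250000: log2(p) = -2.000000, -p*log2(p) = 0.500000
  p = 20/60 = 0.333333: log2(p) = -1.584963, -p*log2(p) = 0.528321
  p = 11/60 = 0.183333: log2(p) = -2.447459, -p*log2(p) = 0.448701
H = 0.489892 + 0.500000 + 0.528321 + 0.448701 = 1.966914

H = 1.9669 bits/symbol


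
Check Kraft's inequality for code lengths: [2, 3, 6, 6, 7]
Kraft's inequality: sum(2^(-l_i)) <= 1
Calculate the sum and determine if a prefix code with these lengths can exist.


Sum = 2^(-2) + 2^(-3) + 2^(-6) + 2^(-6) + 2^(-7)
    = 0.25 + 0.125 + 0.015625 + 0.015625 + 0.0078125
    = 53/128 = 0.4140625
Since 0.4140625 <= 1, Kraft's inequality IS satisfied.
A prefix code with these lengths CAN exist.

Kraft sum = 0.4140625. Satisfied.


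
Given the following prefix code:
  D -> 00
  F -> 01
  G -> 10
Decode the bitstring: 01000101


Decoding step by step:
Bits 01 -> F
Bits 00 -> D
Bits 01 -> F
Bits 01 -> F


Decoded message: FDFF


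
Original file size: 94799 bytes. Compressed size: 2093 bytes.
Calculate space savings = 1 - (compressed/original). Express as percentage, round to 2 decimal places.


ratio = compressed/original = 2093/94799 = 0.022078
savings = 1 - ratio = 1 - 0.022078 = 0.977922
as a percentage: 0.977922 * 100 = 97.79%

Space savings = 1 - 2093/94799 = 97.79%


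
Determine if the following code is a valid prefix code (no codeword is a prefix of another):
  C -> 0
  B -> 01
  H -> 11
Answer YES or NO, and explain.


Checking each pair (does one codeword prefix another?):
  C='0' vs B='01': prefix -- VIOLATION

NO -- this is NOT a valid prefix code. C (0) is a prefix of B (01).


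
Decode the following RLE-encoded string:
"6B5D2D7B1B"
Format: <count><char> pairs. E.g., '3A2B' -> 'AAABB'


Expanding each <count><char> pair:
  6B -> 'BBBBBB'
  5D -> 'DDDDD'
  2D -> 'DD'
  7B -> 'BBBBBBB'
  1B -> 'B'

Decoded = BBBBBBDDDDDDDBBBBBBBB


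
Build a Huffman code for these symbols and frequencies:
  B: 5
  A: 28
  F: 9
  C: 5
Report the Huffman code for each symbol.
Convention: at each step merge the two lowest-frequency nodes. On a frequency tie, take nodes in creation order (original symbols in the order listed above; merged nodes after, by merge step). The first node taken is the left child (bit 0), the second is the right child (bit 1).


Huffman tree construction:
Step 1: Merge B(5) + C(5) = 10
Step 2: Merge F(9) + (B+C)(10) = 19
Step 3: Merge (F+(B+C))(19) + A(28) = 47
Read each symbol's code off the tree from the root (left child = 0, right child = 1).

Codes:
  B: 010 (length 3)
  A: 1 (length 1)
  F: 00 (length 2)
  C: 011 (length 3)
Average code length: 76/47 = 1.6170 bits/symbol


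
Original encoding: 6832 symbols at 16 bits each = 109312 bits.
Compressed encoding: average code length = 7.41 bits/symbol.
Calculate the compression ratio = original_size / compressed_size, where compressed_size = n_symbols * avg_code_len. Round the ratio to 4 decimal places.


original_size = n_symbols * orig_bits = 6832 * 16 = 109312 bits
compressed_size = n_symbols * avg_code_len = 6832 * 7.41 = 50625.12 bits
ratio = original_size / compressed_size = 109312 / 50625.12 = 2.1592

Compression ratio = 2.1592


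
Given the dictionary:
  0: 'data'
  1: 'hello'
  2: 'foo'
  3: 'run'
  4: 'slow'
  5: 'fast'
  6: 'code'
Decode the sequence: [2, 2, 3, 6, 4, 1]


Look up each index in the dictionary:
  2 -> 'foo'
  2 -> 'foo'
  3 -> 'run'
  6 -> 'code'
  4 -> 'slow'
  1 -> 'hello'

Decoded: "foo foo run code slow hello"


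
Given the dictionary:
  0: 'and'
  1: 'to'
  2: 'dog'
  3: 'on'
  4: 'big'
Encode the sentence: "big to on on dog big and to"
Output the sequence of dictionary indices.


Look up each word in the dictionary:
  'big' -> 4
  'to' -> 1
  'on' -> 3
  'on' -> 3
  'dog' -> 2
  'big' -> 4
  'and' -> 0
  'to' -> 1

Encoded: [4, 1, 3, 3, 2, 4, 0, 1]


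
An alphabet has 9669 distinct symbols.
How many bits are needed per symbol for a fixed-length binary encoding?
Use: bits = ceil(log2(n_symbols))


log2(9669) = 13.2392
Bracket: 2^13 = 8192 < 9669 <= 2^14 = 16384
So ceil(log2(9669)) = 14

bits = ceil(log2(9669)) = ceil(13.2392) = 14 bits


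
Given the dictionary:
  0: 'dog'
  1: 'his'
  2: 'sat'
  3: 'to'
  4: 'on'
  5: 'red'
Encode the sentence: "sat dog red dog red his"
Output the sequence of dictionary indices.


Look up each word in the dictionary:
  'sat' -> 2
  'dog' -> 0
  'red' -> 5
  'dog' -> 0
  'red' -> 5
  'his' -> 1

Encoded: [2, 0, 5, 0, 5, 1]


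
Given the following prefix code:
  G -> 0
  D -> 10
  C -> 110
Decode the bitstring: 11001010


Decoding step by step:
Bits 110 -> C
Bits 0 -> G
Bits 10 -> D
Bits 10 -> D


Decoded message: CGDD


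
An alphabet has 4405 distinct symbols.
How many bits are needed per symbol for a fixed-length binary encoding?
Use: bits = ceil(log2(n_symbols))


log2(4405) = 12.1049
Bracket: 2^12 = 4096 < 4405 <= 2^13 = 8192
So ceil(log2(4405)) = 13

bits = ceil(log2(4405)) = ceil(12.1049) = 13 bits


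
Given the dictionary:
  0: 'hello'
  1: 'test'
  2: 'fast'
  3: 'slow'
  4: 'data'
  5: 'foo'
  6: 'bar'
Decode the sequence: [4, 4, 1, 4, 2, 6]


Look up each index in the dictionary:
  4 -> 'data'
  4 -> 'data'
  1 -> 'test'
  4 -> 'data'
  2 -> 'fast'
  6 -> 'bar'

Decoded: "data data test data fast bar"


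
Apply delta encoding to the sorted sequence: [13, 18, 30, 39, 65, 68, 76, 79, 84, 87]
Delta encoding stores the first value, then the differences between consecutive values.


First value: 13
Deltas:
  18 - 13 = 5
  30 - 18 = 12
  39 - 30 = 9
  65 - 39 = 26
  68 - 65 = 3
  76 - 68 = 8
  79 - 76 = 3
  84 - 79 = 5
  87 - 84 = 3


Delta encoded: [13, 5, 12, 9, 26, 3, 8, 3, 5, 3]


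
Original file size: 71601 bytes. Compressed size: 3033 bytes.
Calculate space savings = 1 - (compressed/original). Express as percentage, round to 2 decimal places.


ratio = compressed/original = 3033/71601 = 0.04236
savings = 1 - ratio = 1 - 0.04236 = 0.95764
as a percentage: 0.95764 * 100 = 95.76%

Space savings = 1 - 3033/71601 = 95.76%


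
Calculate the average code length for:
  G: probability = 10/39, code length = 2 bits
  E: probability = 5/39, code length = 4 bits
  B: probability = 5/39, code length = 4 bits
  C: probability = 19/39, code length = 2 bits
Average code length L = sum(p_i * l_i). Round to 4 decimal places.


Weighted contributions p_i * l_i:
  G: (10/39) * 2 = 20/39
  E: (5/39) * 4 = 20/39
  B: (5/39) * 4 = 20/39
  C: (19/39) * 2 = 38/39
Sum = (20 + 20 + 20 + 38)/39 = 98/39

L = 98/39 = 2.5128 bits/symbol


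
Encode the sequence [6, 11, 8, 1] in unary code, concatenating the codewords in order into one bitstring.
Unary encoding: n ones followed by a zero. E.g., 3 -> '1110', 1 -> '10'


Encode each number as n ones followed by a terminating 0:
  6 -> 1111110 (7 bits)
  11 -> 111111111110 (12 bits)
  8 -> 111111110 (9 bits)
  1 -> 10 (2 bits)
Total length = 7 + 12 + 9 + 2 = 30 bits.

Unary([6, 11, 8, 1]) = 111111011111111111011111111010 (30 bits)


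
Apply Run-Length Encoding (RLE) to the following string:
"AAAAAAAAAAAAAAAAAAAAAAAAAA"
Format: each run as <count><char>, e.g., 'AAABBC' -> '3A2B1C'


Scanning runs left to right:
  i=0: run of 'A' x 26 -> '26A'

RLE = 26A


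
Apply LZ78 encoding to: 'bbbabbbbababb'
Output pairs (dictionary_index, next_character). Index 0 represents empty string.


LZ78 encoding steps:
Dictionary: {0: ''}
Step 1: w='' (idx 0), next='b' -> output (0, 'b'), add 'b' as idx 1
Step 2: w='b' (idx 1), next='b' -> output (1, 'b'), add 'bb' as idx 2
Step 3: w='' (idx 0), next='a' -> output (0, 'a'), add 'a' as idx 3
Step 4: w='bb' (idx 2), next='b' -> output (2, 'b'), add 'bbb' as idx 4
Step 5: w='b' (idx 1), next='a' -> output (1, 'a'), add 'ba' as idx 5
Step 6: w='ba' (idx 5), next='b' -> output (5, 'b'), add 'bab' as idx 6
Step 7: w='b' (idx 1), end of input -> output (1, '')


Encoded: [(0, 'b'), (1, 'b'), (0, 'a'), (2, 'b'), (1, 'a'), (5, 'b'), (1, '')]


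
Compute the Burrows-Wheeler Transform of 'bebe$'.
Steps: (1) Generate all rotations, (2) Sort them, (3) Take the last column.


Rotations (sorted):
  0: $bebe -> last char: e
  1: be$be -> last char: e
  2: bebe$ -> last char: $
  3: e$beb -> last char: b
  4: ebe$b -> last char: b


BWT = ee$bb


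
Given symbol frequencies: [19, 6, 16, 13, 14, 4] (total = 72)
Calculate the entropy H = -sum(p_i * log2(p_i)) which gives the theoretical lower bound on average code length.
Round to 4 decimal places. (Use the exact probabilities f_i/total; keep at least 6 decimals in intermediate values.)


Per-symbol terms -p_i * log2(p_i) with p_i = f_i/72:
  p = 19/72 = 0.263889: log2(p) = -1.921997, -p*log2(p) = 0.507194
  p = 6/72 = 0.083333: log2(p) = -3.584963, -p*log2(p) = 0.298747
  p = 16/72 = 0.222222: log2(p) = -2.169925, -p*log2(p) = 0.482206
  p = 13/72 = 0.180556: log2(p) = -2.469485, -p*log2(p) = 0.445879
  p = 14/72 = 0.194444: log2(p) = -2.362570, -p*log2(p) = 0.459389
  p = 4/72 = 0.055556: log2(p) = -4.169925, -p*log2(p) = 0.231663
H = 0.507194 + 0.298747 + 0.482206 + 0.445879 + 0.459389 + 0.231663 = 2.425078

H = 2.4251 bits/symbol


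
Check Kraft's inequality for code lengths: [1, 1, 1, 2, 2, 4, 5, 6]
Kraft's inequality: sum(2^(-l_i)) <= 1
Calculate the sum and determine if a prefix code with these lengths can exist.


Sum = 2^(-1) + 2^(-1) + 2^(-1) + 2^(-2) + 2^(-2) + 2^(-4) + 2^(-5) + 2^(-6)
    = 0.5 + 0.5 + 0.5 + 0.25 + 0.25 + 0.0625 + 0.03125 + 0.015625
    = 135/64 = 2.109375
Since 2.109375 > 1, Kraft's inequality is NOT satisfied.
A prefix code with these lengths CANNOT exist.

Kraft sum = 2.109375. Not satisfied.


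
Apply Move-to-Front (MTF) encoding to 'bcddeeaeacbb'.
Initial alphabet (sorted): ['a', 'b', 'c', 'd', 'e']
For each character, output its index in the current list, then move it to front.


MTF encoding:
'b': index 1 in ['a', 'b', 'c', 'd', 'e'] -> ['b', 'a', 'c', 'd', 'e']
'c': index 2 in ['b', 'a', 'c', 'd', 'e'] -> ['c', 'b', 'a', 'd', 'e']
'd': index 3 in ['c', 'b', 'a', 'd', 'e'] -> ['d', 'c', 'b', 'a', 'e']
'd': index 0 in ['d', 'c', 'b', 'a', 'e'] -> ['d', 'c', 'b', 'a', 'e']
'e': index 4 in ['d', 'c', 'b', 'a', 'e'] -> ['e', 'd', 'c', 'b', 'a']
'e': index 0 in ['e', 'd', 'c', 'b', 'a'] -> ['e', 'd', 'c', 'b', 'a']
'a': index 4 in ['e', 'd', 'c', 'b', 'a'] -> ['a', 'e', 'd', 'c', 'b']
'e': index 1 in ['a', 'e', 'd', 'c', 'b'] -> ['e', 'a', 'd', 'c', 'b']
'a': index 1 in ['e', 'a', 'd', 'c', 'b'] -> ['a', 'e', 'd', 'c', 'b']
'c': index 3 in ['a', 'e', 'd', 'c', 'b'] -> ['c', 'a', 'e', 'd', 'b']
'b': index 4 in ['c', 'a', 'e', 'd', 'b'] -> ['b', 'c', 'a', 'e', 'd']
'b': index 0 in ['b', 'c', 'a', 'e', 'd'] -> ['b', 'c', 'a', 'e', 'd']


Output: [1, 2, 3, 0, 4, 0, 4, 1, 1, 3, 4, 0]


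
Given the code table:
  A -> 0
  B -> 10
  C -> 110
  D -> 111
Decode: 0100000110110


Decoding:
0 -> A
10 -> B
0 -> A
0 -> A
0 -> A
0 -> A
110 -> C
110 -> C


Result: ABAAAACC


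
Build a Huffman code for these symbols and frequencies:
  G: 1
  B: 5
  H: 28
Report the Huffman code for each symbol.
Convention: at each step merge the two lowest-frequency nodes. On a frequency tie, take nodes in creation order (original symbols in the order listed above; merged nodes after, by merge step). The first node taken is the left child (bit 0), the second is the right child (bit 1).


Huffman tree construction:
Step 1: Merge G(1) + B(5) = 6
Step 2: Merge (G+B)(6) + H(28) = 34
Read each symbol's code off the tree from the root (left child = 0, right child = 1).

Codes:
  G: 00 (length 2)
  B: 01 (length 2)
  H: 1 (length 1)
Average code length: 40/34 = 1.1765 bits/symbol


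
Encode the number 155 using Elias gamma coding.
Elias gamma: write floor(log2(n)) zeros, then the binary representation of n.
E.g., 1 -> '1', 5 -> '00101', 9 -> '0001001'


num_bits = floor(log2(155)) + 1 = 8
leading_zeros = num_bits - 1 = 7
binary(155) = 10011011

Elias gamma(155) = '0000000' + '10011011' = 000000010011011 (15 bits)


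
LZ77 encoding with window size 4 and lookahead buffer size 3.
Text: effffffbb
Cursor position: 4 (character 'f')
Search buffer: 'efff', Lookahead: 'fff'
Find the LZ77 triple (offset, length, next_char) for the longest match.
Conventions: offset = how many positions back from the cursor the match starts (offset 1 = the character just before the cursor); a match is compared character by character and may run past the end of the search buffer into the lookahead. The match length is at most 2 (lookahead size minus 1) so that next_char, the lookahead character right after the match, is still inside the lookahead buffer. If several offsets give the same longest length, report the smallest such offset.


Try each offset into the search buffer:
  offset=1 (pos 3, char 'f'): match length 2
  offset=2 (pos 2, char 'f'): match length 2
  offset=3 (pos 1, char 'f'): match length 2
  offset=4 (pos 0, char 'e'): match length 0
Longest match has length 2, found at offsets 1, 2, 3; take the smallest, offset 1.
next_char = character at position 4 + 2 = 6 -> 'f'

Best match: offset=1, length=2 (matching 'ff' starting at position 3)
LZ77 triple: (1, 2, 'f')


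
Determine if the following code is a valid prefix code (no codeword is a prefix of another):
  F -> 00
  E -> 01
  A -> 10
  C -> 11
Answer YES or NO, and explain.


Checking each pair (does one codeword prefix another?):
  F='00' vs E='01': no prefix
  F='00' vs A='10': no prefix
  F='00' vs C='11': no prefix
  E='01' vs F='00': no prefix
  E='01' vs A='10': no prefix
  E='01' vs C='11': no prefix
  A='10' vs F='00': no prefix
  A='10' vs E='01': no prefix
  A='10' vs C='11': no prefix
  C='11' vs F='00': no prefix
  C='11' vs E='01': no prefix
  C='11' vs A='10': no prefix
No violation found over all pairs.

YES -- this is a valid prefix code. No codeword is a prefix of any other codeword.


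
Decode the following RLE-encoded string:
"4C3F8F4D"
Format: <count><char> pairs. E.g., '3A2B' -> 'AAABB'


Expanding each <count><char> pair:
  4C -> 'CCCC'
  3F -> 'FFF'
  8F -> 'FFFFFFFF'
  4D -> 'DDDD'

Decoded = CCCCFFFFFFFFFFFDDDD


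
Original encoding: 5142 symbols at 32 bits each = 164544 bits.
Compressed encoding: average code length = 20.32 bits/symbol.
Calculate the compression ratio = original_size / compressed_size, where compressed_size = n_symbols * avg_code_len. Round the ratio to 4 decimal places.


original_size = n_symbols * orig_bits = 5142 * 32 = 164544 bits
compressed_size = n_symbols * avg_code_len = 5142 * 20.32 = 104485.44 bits
ratio = original_size / compressed_size = 164544 / 104485.44 = 1.5748

Compression ratio = 1.5748


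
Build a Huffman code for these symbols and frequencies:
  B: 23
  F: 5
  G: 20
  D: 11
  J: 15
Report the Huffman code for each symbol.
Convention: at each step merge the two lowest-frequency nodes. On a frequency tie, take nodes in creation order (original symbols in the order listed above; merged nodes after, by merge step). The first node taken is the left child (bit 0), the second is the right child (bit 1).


Huffman tree construction:
Step 1: Merge F(5) + D(11) = 16
Step 2: Merge J(15) + (F+D)(16) = 31
Step 3: Merge G(20) + B(23) = 43
Step 4: Merge (J+(F+D))(31) + (G+B)(43) = 74
Read each symbol's code off the tree from the root (left child = 0, right child = 1).

Codes:
  B: 11 (length 2)
  F: 010 (length 3)
  G: 10 (length 2)
  D: 011 (length 3)
  J: 00 (length 2)
Average code length: 164/74 = 2.2162 bits/symbol


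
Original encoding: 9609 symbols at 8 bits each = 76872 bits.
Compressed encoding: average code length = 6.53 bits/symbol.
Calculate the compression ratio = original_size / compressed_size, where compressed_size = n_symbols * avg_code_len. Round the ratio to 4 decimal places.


original_size = n_symbols * orig_bits = 9609 * 8 = 76872 bits
compressed_size = n_symbols * avg_code_len = 9609 * 6.53 = 62746.77 bits
ratio = original_size / compressed_size = 76872 / 62746.77 = 1.2251

Compression ratio = 1.2251


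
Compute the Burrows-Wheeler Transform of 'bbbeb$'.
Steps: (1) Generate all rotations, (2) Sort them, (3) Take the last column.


Rotations (sorted):
  0: $bbbeb -> last char: b
  1: b$bbbe -> last char: e
  2: bbbeb$ -> last char: $
  3: bbeb$b -> last char: b
  4: beb$bb -> last char: b
  5: eb$bbb -> last char: b


BWT = be$bbb


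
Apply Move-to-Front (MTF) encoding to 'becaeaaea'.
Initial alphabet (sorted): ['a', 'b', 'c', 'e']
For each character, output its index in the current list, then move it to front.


MTF encoding:
'b': index 1 in ['a', 'b', 'c', 'e'] -> ['b', 'a', 'c', 'e']
'e': index 3 in ['b', 'a', 'c', 'e'] -> ['e', 'b', 'a', 'c']
'c': index 3 in ['e', 'b', 'a', 'c'] -> ['c', 'e', 'b', 'a']
'a': index 3 in ['c', 'e', 'b', 'a'] -> ['a', 'c', 'e', 'b']
'e': index 2 in ['a', 'c', 'e', 'b'] -> ['e', 'a', 'c', 'b']
'a': index 1 in ['e', 'a', 'c', 'b'] -> ['a', 'e', 'c', 'b']
'a': index 0 in ['a', 'e', 'c', 'b'] -> ['a', 'e', 'c', 'b']
'e': index 1 in ['a', 'e', 'c', 'b'] -> ['e', 'a', 'c', 'b']
'a': index 1 in ['e', 'a', 'c', 'b'] -> ['a', 'e', 'c', 'b']


Output: [1, 3, 3, 3, 2, 1, 0, 1, 1]


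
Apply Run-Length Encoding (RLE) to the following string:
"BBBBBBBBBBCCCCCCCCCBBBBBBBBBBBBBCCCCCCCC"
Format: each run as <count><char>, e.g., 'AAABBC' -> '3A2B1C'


Scanning runs left to right:
  i=0: run of 'B' x 10 -> '10B'
  i=10: run of 'C' x 9 -> '9C'
  i=19: run of 'B' x 13 -> '13B'
  i=32: run of 'C' x 8 -> '8C'

RLE = 10B9C13B8C


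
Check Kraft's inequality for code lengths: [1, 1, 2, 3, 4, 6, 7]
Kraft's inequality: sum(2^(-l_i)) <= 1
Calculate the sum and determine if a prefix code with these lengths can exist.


Sum = 2^(-1) + 2^(-1) + 2^(-2) + 2^(-3) + 2^(-4) + 2^(-6) + 2^(-7)
    = 0.5 + 0.5 + 0.25 + 0.125 + 0.0625 + 0.015625 + 0.0078125
    = 187/128 = 1.4609375
Since 1.4609375 > 1, Kraft's inequality is NOT satisfied.
A prefix code with these lengths CANNOT exist.

Kraft sum = 1.4609375. Not satisfied.


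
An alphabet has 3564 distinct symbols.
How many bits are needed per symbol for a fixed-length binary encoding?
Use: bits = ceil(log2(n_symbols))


log2(3564) = 11.7993
Bracket: 2^11 = 2048 < 3564 <= 2^12 = 4096
So ceil(log2(3564)) = 12

bits = ceil(log2(3564)) = ceil(11.7993) = 12 bits


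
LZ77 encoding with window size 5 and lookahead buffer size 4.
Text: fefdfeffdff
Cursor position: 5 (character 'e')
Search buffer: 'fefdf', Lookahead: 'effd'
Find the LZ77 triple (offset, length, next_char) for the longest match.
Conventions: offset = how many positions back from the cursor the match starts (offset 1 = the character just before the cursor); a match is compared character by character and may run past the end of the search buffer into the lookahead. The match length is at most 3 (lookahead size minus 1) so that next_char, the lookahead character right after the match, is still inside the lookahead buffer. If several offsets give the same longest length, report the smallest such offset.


Try each offset into the search buffer:
  offset=1 (pos 4, char 'f'): match length 0
  offset=2 (pos 3, char 'd'): match length 0
  offset=3 (pos 2, char 'f'): match length 0
  offset=4 (pos 1, char 'e'): match length 2
  offset=5 (pos 0, char 'f'): match length 0
Longest match has length 2 at offset 4.
next_char = character at position 5 + 2 = 7 -> 'f'

Best match: offset=4, length=2 (matching 'ef' starting at position 1)
LZ77 triple: (4, 2, 'f')


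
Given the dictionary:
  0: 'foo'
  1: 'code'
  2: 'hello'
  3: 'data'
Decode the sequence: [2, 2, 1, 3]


Look up each index in the dictionary:
  2 -> 'hello'
  2 -> 'hello'
  1 -> 'code'
  3 -> 'data'

Decoded: "hello hello code data"


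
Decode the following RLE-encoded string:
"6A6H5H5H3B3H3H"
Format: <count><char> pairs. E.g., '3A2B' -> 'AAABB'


Expanding each <count><char> pair:
  6A -> 'AAAAAA'
  6H -> 'HHHHHH'
  5H -> 'HHHHH'
  5H -> 'HHHHH'
  3B -> 'BBB'
  3H -> 'HHH'
  3H -> 'HHH'

Decoded = AAAAAAHHHHHHHHHHHHHHHHBBBHHHHHH


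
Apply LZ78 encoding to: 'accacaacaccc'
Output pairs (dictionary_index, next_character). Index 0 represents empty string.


LZ78 encoding steps:
Dictionary: {0: ''}
Step 1: w='' (idx 0), next='a' -> output (0, 'a'), add 'a' as idx 1
Step 2: w='' (idx 0), next='c' -> output (0, 'c'), add 'c' as idx 2
Step 3: w='c' (idx 2), next='a' -> output (2, 'a'), add 'ca' as idx 3
Step 4: w='ca' (idx 3), next='a' -> output (3, 'a'), add 'caa' as idx 4
Step 5: w='ca' (idx 3), next='c' -> output (3, 'c'), add 'cac' as idx 5
Step 6: w='c' (idx 2), next='c' -> output (2, 'c'), add 'cc' as idx 6


Encoded: [(0, 'a'), (0, 'c'), (2, 'a'), (3, 'a'), (3, 'c'), (2, 'c')]


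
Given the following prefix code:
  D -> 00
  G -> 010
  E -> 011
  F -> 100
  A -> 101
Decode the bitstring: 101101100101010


Decoding step by step:
Bits 101 -> A
Bits 101 -> A
Bits 100 -> F
Bits 101 -> A
Bits 010 -> G


Decoded message: AAFAG


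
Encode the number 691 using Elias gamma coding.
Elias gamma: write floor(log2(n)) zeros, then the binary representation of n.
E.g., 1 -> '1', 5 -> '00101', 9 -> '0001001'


num_bits = floor(log2(691)) + 1 = 10
leading_zeros = num_bits - 1 = 9
binary(691) = 1010110011

Elias gamma(691) = '000000000' + '1010110011' = 0000000001010110011 (19 bits)


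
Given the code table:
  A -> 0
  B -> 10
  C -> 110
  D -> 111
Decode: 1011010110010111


Decoding:
10 -> B
110 -> C
10 -> B
110 -> C
0 -> A
10 -> B
111 -> D


Result: BCBCABD


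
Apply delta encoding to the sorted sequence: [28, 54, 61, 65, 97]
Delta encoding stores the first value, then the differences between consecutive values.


First value: 28
Deltas:
  54 - 28 = 26
  61 - 54 = 7
  65 - 61 = 4
  97 - 65 = 32


Delta encoded: [28, 26, 7, 4, 32]


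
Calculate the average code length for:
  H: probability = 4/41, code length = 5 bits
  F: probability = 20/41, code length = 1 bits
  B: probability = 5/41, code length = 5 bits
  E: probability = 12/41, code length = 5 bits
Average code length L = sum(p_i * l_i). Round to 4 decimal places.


Weighted contributions p_i * l_i:
  H: (4/41) * 5 = 20/41
  F: (20/41) * 1 = 20/41
  B: (5/41) * 5 = 25/41
  E: (12/41) * 5 = 60/41
Sum = (20 + 20 + 25 + 60)/41 = 125/41

L = 125/41 = 3.0488 bits/symbol


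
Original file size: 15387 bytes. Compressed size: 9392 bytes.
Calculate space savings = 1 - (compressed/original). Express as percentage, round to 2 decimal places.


ratio = compressed/original = 9392/15387 = 0.610385
savings = 1 - ratio = 1 - 0.610385 = 0.389615
as a percentage: 0.389615 * 100 = 38.96%

Space savings = 1 - 9392/15387 = 38.96%


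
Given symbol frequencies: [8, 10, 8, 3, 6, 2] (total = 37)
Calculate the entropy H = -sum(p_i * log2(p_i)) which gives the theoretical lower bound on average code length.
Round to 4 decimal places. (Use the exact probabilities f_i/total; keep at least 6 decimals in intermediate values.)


Per-symbol terms -p_i * log2(p_i) with p_i = f_i/37:
  p = 8/37 = 0.216216: log2(p) = -2.209453, -p*log2(p) = 0.477720
  p = 10/37 = 0.270270: log2(p) = -1.887525, -p*log2(p) = 0.510142
  p = 8/37 = 0.216216: log2(p) = -2.209453, -p*log2(p) = 0.477720
  p = 3/37 = 0.081081: log2(p) = -3.624491, -p*log2(p) = 0.293878
  p = 6/37 = 0.162162: log2(p) = -2.624491, -p*log2(p) = 0.425593
  p = 2/37 = 0.054054: log2(p) = -4.209453, -p*log2(p) = 0.227538
H = 0.477720 + 0.510142 + 0.477720 + 0.293878 + 0.425593 + 0.227538 = 2.412591

H = 2.4126 bits/symbol


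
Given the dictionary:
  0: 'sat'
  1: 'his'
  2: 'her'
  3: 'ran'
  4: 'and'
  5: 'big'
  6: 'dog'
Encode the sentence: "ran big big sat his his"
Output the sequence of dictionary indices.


Look up each word in the dictionary:
  'ran' -> 3
  'big' -> 5
  'big' -> 5
  'sat' -> 0
  'his' -> 1
  'his' -> 1

Encoded: [3, 5, 5, 0, 1, 1]


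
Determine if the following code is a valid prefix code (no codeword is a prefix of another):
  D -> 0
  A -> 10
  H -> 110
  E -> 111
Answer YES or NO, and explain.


Checking each pair (does one codeword prefix another?):
  D='0' vs A='10': no prefix
  D='0' vs H='110': no prefix
  D='0' vs E='111': no prefix
  A='10' vs D='0': no prefix
  A='10' vs H='110': no prefix
  A='10' vs E='111': no prefix
  H='110' vs D='0': no prefix
  H='110' vs A='10': no prefix
  H='110' vs E='111': no prefix
  E='111' vs D='0': no prefix
  E='111' vs A='10': no prefix
  E='111' vs H='110': no prefix
No violation found over all pairs.

YES -- this is a valid prefix code. No codeword is a prefix of any other codeword.


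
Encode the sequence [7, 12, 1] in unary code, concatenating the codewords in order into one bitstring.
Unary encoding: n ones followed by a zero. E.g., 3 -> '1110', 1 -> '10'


Encode each number as n ones followed by a terminating 0:
  7 -> 11111110 (8 bits)
  12 -> 1111111111110 (13 bits)
  1 -> 10 (2 bits)
Total length = 8 + 13 + 2 = 23 bits.

Unary([7, 12, 1]) = 11111110111111111111010 (23 bits)


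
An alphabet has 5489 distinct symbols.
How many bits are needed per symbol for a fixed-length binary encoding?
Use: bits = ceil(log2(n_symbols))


log2(5489) = 12.4223
Bracket: 2^12 = 4096 < 5489 <= 2^13 = 8192
So ceil(log2(5489)) = 13

bits = ceil(log2(5489)) = ceil(12.4223) = 13 bits


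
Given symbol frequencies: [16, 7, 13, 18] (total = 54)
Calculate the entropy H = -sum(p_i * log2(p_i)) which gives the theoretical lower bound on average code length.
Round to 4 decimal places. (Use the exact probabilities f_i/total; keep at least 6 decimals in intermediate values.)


Per-symbol terms -p_i * log2(p_i) with p_i = f_i/54:
  p = 16/54 = 0.296296: log2(p) = -1.754888, -p*log2(p) = 0.519967
  p = 7/54 = 0.129630: log2(p) = -2.947533, -p*log2(p) = 0.382088
  p = 13/54 = 0.240741: log2(p) = -2.054448, -p*log2(p) = 0.494589
  p = 18/54 = 0.333333: log2(p) = -1.584963, -p*log2(p) = 0.528321
H = 0.519967 + 0.382088 + 0.494589 + 0.528321 = 1.924965

H = 1.925 bits/symbol


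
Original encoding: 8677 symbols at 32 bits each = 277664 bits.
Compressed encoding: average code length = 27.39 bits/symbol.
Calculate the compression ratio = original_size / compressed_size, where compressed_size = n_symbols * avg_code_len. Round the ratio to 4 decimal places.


original_size = n_symbols * orig_bits = 8677 * 32 = 277664 bits
compressed_size = n_symbols * avg_code_len = 8677 * 27.39 = 237663.03 bits
ratio = original_size / compressed_size = 277664 / 237663.03 = 1.1683

Compression ratio = 1.1683


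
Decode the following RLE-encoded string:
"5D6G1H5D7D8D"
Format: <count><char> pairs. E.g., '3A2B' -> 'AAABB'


Expanding each <count><char> pair:
  5D -> 'DDDDD'
  6G -> 'GGGGGG'
  1H -> 'H'
  5D -> 'DDDDD'
  7D -> 'DDDDDDD'
  8D -> 'DDDDDDDD'

Decoded = DDDDDGGGGGGHDDDDDDDDDDDDDDDDDDDD


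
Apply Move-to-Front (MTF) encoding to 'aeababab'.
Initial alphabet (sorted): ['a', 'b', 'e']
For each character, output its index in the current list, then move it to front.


MTF encoding:
'a': index 0 in ['a', 'b', 'e'] -> ['a', 'b', 'e']
'e': index 2 in ['a', 'b', 'e'] -> ['e', 'a', 'b']
'a': index 1 in ['e', 'a', 'b'] -> ['a', 'e', 'b']
'b': index 2 in ['a', 'e', 'b'] -> ['b', 'a', 'e']
'a': index 1 in ['b', 'a', 'e'] -> ['a', 'b', 'e']
'b': index 1 in ['a', 'b', 'e'] -> ['b', 'a', 'e']
'a': index 1 in ['b', 'a', 'e'] -> ['a', 'b', 'e']
'b': index 1 in ['a', 'b', 'e'] -> ['b', 'a', 'e']


Output: [0, 2, 1, 2, 1, 1, 1, 1]


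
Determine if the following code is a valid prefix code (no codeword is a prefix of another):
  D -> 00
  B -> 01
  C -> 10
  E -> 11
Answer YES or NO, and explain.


Checking each pair (does one codeword prefix another?):
  D='00' vs B='01': no prefix
  D='00' vs C='10': no prefix
  D='00' vs E='11': no prefix
  B='01' vs D='00': no prefix
  B='01' vs C='10': no prefix
  B='01' vs E='11': no prefix
  C='10' vs D='00': no prefix
  C='10' vs B='01': no prefix
  C='10' vs E='11': no prefix
  E='11' vs D='00': no prefix
  E='11' vs B='01': no prefix
  E='11' vs C='10': no prefix
No violation found over all pairs.

YES -- this is a valid prefix code. No codeword is a prefix of any other codeword.


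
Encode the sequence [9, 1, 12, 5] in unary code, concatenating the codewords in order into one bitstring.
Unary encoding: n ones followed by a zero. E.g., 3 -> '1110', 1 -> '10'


Encode each number as n ones followed by a terminating 0:
  9 -> 1111111110 (10 bits)
  1 -> 10 (2 bits)
  12 -> 1111111111110 (13 bits)
  5 -> 111110 (6 bits)
Total length = 10 + 2 + 13 + 6 = 31 bits.

Unary([9, 1, 12, 5]) = 1111111110101111111111110111110 (31 bits)


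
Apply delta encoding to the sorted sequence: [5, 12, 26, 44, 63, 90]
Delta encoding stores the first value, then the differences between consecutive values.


First value: 5
Deltas:
  12 - 5 = 7
  26 - 12 = 14
  44 - 26 = 18
  63 - 44 = 19
  90 - 63 = 27


Delta encoded: [5, 7, 14, 18, 19, 27]


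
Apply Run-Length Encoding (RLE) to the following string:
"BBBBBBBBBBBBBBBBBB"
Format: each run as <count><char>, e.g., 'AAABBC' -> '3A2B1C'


Scanning runs left to right:
  i=0: run of 'B' x 18 -> '18B'

RLE = 18B


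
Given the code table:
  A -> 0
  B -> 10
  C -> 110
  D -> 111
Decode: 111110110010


Decoding:
111 -> D
110 -> C
110 -> C
0 -> A
10 -> B


Result: DCCAB


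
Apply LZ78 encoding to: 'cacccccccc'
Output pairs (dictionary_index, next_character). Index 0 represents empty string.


LZ78 encoding steps:
Dictionary: {0: ''}
Step 1: w='' (idx 0), next='c' -> output (0, 'c'), add 'c' as idx 1
Step 2: w='' (idx 0), next='a' -> output (0, 'a'), add 'a' as idx 2
Step 3: w='c' (idx 1), next='c' -> output (1, 'c'), add 'cc' as idx 3
Step 4: w='cc' (idx 3), next='c' -> output (3, 'c'), add 'ccc' as idx 4
Step 5: w='ccc' (idx 4), end of input -> output (4, '')


Encoded: [(0, 'c'), (0, 'a'), (1, 'c'), (3, 'c'), (4, '')]


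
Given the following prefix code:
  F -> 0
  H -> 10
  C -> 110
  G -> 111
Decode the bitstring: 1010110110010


Decoding step by step:
Bits 10 -> H
Bits 10 -> H
Bits 110 -> C
Bits 110 -> C
Bits 0 -> F
Bits 10 -> H


Decoded message: HHCCFH


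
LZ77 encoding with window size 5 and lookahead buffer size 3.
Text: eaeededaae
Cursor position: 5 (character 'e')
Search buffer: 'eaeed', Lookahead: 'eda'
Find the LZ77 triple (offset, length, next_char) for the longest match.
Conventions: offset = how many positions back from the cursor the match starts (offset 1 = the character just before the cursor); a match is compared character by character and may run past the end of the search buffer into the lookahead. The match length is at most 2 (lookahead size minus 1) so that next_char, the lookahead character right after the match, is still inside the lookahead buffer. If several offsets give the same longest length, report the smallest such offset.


Try each offset into the search buffer:
  offset=1 (pos 4, char 'd'): match length 0
  offset=2 (pos 3, char 'e'): match length 2
  offset=3 (pos 2, char 'e'): match length 1
  offset=4 (pos 1, char 'a'): match length 0
  offset=5 (pos 0, char 'e'): match length 1
Longest match has length 2 at offset 2.
next_char = character at position 5 + 2 = 7 -> 'a'

Best match: offset=2, length=2 (matching 'ed' starting at position 3)
LZ77 triple: (2, 2, 'a')


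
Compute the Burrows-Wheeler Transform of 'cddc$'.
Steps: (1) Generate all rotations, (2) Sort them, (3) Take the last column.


Rotations (sorted):
  0: $cddc -> last char: c
  1: c$cdd -> last char: d
  2: cddc$ -> last char: $
  3: dc$cd -> last char: d
  4: ddc$c -> last char: c


BWT = cd$dc


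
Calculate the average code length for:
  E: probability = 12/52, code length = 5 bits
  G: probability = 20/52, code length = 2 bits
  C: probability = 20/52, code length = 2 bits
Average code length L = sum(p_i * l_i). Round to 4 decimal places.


Weighted contributions p_i * l_i:
  E: (12/52) * 5 = 60/52
  G: (20/52) * 2 = 40/52
  C: (20/52) * 2 = 40/52
Sum = (60 + 40 + 40)/52 = 140/52

L = 140/52 = 2.6923 bits/symbol


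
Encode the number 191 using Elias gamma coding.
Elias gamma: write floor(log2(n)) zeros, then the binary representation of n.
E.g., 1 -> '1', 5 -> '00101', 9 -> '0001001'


num_bits = floor(log2(191)) + 1 = 8
leading_zeros = num_bits - 1 = 7
binary(191) = 10111111

Elias gamma(191) = '0000000' + '10111111' = 000000010111111 (15 bits)
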